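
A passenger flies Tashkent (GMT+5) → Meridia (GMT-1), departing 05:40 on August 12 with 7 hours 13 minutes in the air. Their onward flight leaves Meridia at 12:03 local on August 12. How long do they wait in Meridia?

Convert departure to UTC: 05:40 − 5:00 = 00:40 UTC on Aug 12.
Add 7 hours 13 minutes flight time → 07:53 UTC.
Meridia is UTC−1:00, so local arrival = 07:53 − 1:00 = 06:53 on Aug 12.
Layover = 12:03 − 06:53 = 5 hours 10 minutes.

5 hours 10 minutes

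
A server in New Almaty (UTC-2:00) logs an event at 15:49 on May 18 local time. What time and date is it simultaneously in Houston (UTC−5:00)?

12:49 on May 18

In UTC: 15:49 + 2:00 = 17:49 on May 18.
Houston is UTC−5:00: 17:49 − 5:00 = 12:49 on May 18.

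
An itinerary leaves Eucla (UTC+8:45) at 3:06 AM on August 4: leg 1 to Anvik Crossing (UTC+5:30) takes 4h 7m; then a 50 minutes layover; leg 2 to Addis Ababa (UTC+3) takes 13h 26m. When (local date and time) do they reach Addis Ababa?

Convert departure to UTC: 3:06 AM − 8:45 = 6:21 PM UTC on Aug 3.
Add 4 hours and 7 minutes leg 1 → 10:28 PM UTC.
Add 50 minutes layover in Anvik Crossing → 11:18 PM UTC.
Add 13 hours 26 minutes leg 2 → 12:44 PM UTC (Aug 4).
Addis Ababa is UTC+3:00, so local arrival = 12:44 PM + 3:00 = 3:44 PM on Aug 4.

3:44 PM on August 4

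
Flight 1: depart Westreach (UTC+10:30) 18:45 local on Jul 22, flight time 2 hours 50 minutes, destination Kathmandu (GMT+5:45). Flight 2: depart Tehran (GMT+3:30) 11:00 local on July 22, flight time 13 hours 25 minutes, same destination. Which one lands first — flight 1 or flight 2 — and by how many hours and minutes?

Flight 1 in UTC: 18:45 − 10:30 = 08:15 on Jul 22.
+2 hours 50 minutes → arrive 11:05 UTC on Jul 22.
Flight 2 in UTC: 11:00 − 3:30 = 07:30 on Jul 22.
+13 hours and 25 minutes → arrive 20:55 UTC on Jul 22.
Flight 1 lands earlier by 9 hours 50 minutes.

the first, by 9 hours 50 minutes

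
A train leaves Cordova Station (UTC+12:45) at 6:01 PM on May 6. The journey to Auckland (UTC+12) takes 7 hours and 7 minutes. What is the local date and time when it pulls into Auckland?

12:23 AM on May 7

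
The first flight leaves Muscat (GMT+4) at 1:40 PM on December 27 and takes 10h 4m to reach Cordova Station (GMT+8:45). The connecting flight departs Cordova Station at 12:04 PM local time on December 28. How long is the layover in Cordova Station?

Convert departure to UTC: 1:40 PM − 4:00 = 9:40 AM UTC on Dec 27.
Add 10 hours and 4 minutes flight time → 7:44 PM UTC.
Cordova Station is UTC+8:45, so local arrival = 7:44 PM + 8:45 = 4:29 AM on Dec 28.
Layover = 12:04 PM − 4:29 AM = 7 hours 35 minutes.

7 hours 35 minutes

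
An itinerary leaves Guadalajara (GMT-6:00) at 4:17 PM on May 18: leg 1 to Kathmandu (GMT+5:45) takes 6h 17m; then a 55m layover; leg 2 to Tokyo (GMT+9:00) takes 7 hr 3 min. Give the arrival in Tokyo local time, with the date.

9:32 PM on May 19

Convert departure to UTC: 4:17 PM + 6:00 = 10:17 PM UTC on May 18.
Add 6 hours and 17 minutes leg 1 → 4:34 AM UTC (May 19).
Add 55 minutes layover in Kathmandu → 5:29 AM UTC.
Add 7 hours and 3 minutes leg 2 → 12:32 PM UTC.
Tokyo is UTC+9:00, so local arrival = 12:32 PM + 9:00 = 9:32 PM on May 19.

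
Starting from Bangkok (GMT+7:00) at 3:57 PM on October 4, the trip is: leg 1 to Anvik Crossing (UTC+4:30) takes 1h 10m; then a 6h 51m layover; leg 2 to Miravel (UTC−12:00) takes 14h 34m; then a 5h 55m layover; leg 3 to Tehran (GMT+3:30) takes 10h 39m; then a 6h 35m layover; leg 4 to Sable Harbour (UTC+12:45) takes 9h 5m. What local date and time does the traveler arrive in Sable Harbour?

Convert departure to UTC: 3:57 PM − 7:00 = 8:57 AM UTC on Oct 4.
Add 1 hour 10 minutes leg 1 → 10:07 AM UTC.
Add 6 hours and 51 minutes layover in Anvik Crossing → 4:58 PM UTC.
Add 14 hours and 34 minutes leg 2 → 7:32 AM UTC (Oct 5).
Add 5 hours 55 minutes layover in Miravel → 1:27 PM UTC.
Add 10 hours 39 minutes leg 3 → 12:06 AM UTC (Oct 6).
Add 6 hours 35 minutes layover in Tehran → 6:41 AM UTC.
Add 9 hours 5 minutes leg 4 → 3:46 PM UTC.
Sable Harbour is UTC+12:45, so local arrival = 3:46 PM + 12:45 = 4:31 AM on Oct 7.

4:31 AM on Oct 7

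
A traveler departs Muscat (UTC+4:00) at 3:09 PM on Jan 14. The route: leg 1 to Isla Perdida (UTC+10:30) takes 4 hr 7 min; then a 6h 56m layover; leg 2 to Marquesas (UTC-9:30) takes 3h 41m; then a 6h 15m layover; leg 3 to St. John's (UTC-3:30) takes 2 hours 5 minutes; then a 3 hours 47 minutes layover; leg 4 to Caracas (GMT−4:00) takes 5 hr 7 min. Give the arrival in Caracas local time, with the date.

3:07 PM on January 15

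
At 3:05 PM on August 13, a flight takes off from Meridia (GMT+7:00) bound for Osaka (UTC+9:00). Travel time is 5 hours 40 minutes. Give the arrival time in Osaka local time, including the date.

Convert departure to UTC: 3:05 PM − 7:00 = 8:05 AM UTC on Aug 13.
Add 5 hours and 40 minutes travel time → 1:45 PM UTC.
Osaka is UTC+9:00, so local arrival = 1:45 PM + 9:00 = 10:45 PM on Aug 13.

10:45 PM on August 13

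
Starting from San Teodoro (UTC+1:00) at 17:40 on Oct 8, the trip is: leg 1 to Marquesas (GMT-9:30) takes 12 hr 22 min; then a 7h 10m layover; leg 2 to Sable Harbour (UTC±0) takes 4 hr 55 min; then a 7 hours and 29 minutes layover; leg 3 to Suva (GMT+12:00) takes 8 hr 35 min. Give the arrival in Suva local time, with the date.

21:11 on October 10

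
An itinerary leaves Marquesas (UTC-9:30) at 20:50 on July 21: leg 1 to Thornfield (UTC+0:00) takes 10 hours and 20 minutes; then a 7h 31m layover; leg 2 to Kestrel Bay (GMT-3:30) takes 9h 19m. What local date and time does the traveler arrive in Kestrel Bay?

Convert departure to UTC: 20:50 + 9:30 = 06:20 UTC on Jul 22.
Add 10 hours and 20 minutes leg 1 → 16:40 UTC.
Add 7 hours and 31 minutes layover in Thornfield → 00:11 UTC (Jul 23).
Add 9 hours and 19 minutes leg 2 → 09:30 UTC.
Kestrel Bay is UTC−3:30, so local arrival = 09:30 − 3:30 = 06:00 on Jul 23.

06:00 on July 23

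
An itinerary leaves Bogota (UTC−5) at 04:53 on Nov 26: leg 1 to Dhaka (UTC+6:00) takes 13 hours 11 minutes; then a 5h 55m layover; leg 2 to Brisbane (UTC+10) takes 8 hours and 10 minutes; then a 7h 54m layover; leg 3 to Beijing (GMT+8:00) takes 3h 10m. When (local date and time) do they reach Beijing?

Convert departure to UTC: 04:53 + 5:00 = 09:53 UTC on Nov 26.
Add 13 hours and 11 minutes leg 1 → 23:04 UTC.
Add 5 hours and 55 minutes layover in Dhaka → 04:59 UTC (Nov 27).
Add 8 hours 10 minutes leg 2 → 13:09 UTC.
Add 7 hours and 54 minutes layover in Brisbane → 21:03 UTC.
Add 3 hours and 10 minutes leg 3 → 00:13 UTC (Nov 28).
Beijing is UTC+8:00, so local arrival = 00:13 + 8:00 = 08:13 on Nov 28.

08:13 on November 28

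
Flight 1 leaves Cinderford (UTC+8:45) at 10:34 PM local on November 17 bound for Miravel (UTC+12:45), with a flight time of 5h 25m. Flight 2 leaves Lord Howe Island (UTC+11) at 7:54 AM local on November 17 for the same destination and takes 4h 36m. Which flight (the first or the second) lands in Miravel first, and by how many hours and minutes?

Flight 1 in UTC: 10:34 PM − 8:45 = 1:49 PM on Nov 17.
+5 hours and 25 minutes → arrive 7:14 PM UTC on Nov 17.
Flight 2 in UTC: 7:54 AM − 11:00 = 8:54 PM on Nov 16.
+4 hours 36 minutes → arrive 1:30 AM UTC on Nov 17.
Flight 2 lands earlier by 17 hours 44 minutes.

the second, by 17 hours 44 minutes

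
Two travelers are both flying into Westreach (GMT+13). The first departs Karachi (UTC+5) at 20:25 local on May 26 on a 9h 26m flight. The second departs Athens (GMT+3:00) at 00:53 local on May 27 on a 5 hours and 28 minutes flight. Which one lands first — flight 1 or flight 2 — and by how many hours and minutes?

Flight 1 in UTC: 20:25 − 5:00 = 15:25 on May 26.
+9 hours 26 minutes → arrive 00:51 UTC on May 27.
Flight 2 in UTC: 00:53 − 3:00 = 21:53 on May 26.
+5 hours and 28 minutes → arrive 03:21 UTC on May 27.
Flight 1 lands earlier by 2 hours 30 minutes.

the first, by 2 hours 30 minutes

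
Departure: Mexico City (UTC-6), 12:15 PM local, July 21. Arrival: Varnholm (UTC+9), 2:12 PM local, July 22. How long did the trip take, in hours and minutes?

10 hours 57 minutes

Varnholm is 15:00 ahead of Mexico City.
Clock-face elapsed time (ignoring zones) is 25 hours 57 minutes.
Actual elapsed = 25 hours 57 minutes − 15:00 = 10 hours 57 minutes.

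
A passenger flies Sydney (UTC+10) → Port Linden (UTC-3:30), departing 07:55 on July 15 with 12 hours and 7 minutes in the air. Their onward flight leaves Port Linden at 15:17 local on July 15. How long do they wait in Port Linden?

8 hours 45 minutes

Convert departure to UTC: 07:55 − 10:00 = 21:55 UTC on Jul 14.
Add 12 hours and 7 minutes flight time → 10:02 UTC (Jul 15).
Port Linden is UTC−3:30, so local arrival = 10:02 − 3:30 = 06:32 on Jul 15.
Layover = 15:17 − 06:32 = 8 hours 45 minutes.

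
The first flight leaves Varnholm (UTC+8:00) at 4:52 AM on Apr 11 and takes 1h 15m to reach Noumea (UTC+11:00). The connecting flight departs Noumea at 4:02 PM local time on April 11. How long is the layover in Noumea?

6 hours 55 minutes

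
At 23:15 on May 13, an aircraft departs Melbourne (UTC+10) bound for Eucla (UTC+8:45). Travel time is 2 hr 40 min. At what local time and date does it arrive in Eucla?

00:40 on May 14

Convert departure to UTC: 23:15 − 10:00 = 13:15 UTC on May 13.
Add 2 hours and 40 minutes travel time → 15:55 UTC.
Eucla is UTC+8:45, so local arrival = 15:55 + 8:45 = 00:40 on May 14.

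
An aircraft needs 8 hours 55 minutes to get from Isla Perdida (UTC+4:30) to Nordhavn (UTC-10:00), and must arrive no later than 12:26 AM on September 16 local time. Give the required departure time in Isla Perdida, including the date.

6:01 AM on September 16

Target arrival in UTC: 12:26 AM + 10:00 = 10:26 AM on Sep 16.
Subtract 8 hours 55 minutes → departure 1:31 AM UTC on Sep 16.
Isla Perdida is UTC+4:30: 1:31 AM + 4:30 = 6:01 AM on Sep 16.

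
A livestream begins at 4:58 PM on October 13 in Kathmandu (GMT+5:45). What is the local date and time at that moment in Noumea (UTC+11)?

In UTC: 4:58 PM − 5:45 = 11:13 AM on Oct 13.
Noumea is UTC+11:00: 11:13 AM + 11:00 = 10:13 PM on Oct 13.

10:13 PM on Oct 13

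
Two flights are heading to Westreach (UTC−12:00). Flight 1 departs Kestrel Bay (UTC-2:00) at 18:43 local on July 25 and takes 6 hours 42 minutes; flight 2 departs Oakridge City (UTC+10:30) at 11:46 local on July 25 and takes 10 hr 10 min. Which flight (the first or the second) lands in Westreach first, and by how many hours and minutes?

the second, by 15 hours 59 minutes

Flight 1 in UTC: 18:43 + 2:00 = 20:43 on Jul 25.
+6 hours 42 minutes → arrive 03:25 UTC on Jul 26.
Flight 2 in UTC: 11:46 − 10:30 = 01:16 on Jul 25.
+10 hours and 10 minutes → arrive 11:26 UTC on Jul 25.
Flight 2 lands earlier by 15 hours 59 minutes.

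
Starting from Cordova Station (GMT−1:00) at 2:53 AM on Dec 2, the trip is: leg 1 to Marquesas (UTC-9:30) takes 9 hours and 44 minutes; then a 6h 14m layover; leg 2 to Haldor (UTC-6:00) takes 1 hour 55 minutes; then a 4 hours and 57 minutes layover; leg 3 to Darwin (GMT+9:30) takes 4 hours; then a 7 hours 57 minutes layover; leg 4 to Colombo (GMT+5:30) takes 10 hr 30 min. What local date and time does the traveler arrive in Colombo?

6:40 AM on December 4

Convert departure to UTC: 2:53 AM + 1:00 = 3:53 AM UTC on Dec 2.
Add 9 hours 44 minutes leg 1 → 1:37 PM UTC.
Add 6 hours 14 minutes layover in Marquesas → 7:51 PM UTC.
Add 1 hour 55 minutes leg 2 → 9:46 PM UTC.
Add 4 hours and 57 minutes layover in Haldor → 2:43 AM UTC (Dec 3).
Add 4 hours leg 3 → 6:43 AM UTC.
Add 7 hours and 57 minutes layover in Darwin → 2:40 PM UTC.
Add 10 hours 30 minutes leg 4 → 1:10 AM UTC (Dec 4).
Colombo is UTC+5:30, so local arrival = 1:10 AM + 5:30 = 6:40 AM on Dec 4.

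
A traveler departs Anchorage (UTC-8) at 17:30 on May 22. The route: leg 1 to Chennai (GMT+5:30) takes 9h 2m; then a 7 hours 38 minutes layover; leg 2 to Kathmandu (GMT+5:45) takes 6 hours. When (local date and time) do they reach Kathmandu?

Convert departure to UTC: 17:30 + 8:00 = 01:30 UTC on May 23.
Add 9 hours and 2 minutes leg 1 → 10:32 UTC.
Add 7 hours and 38 minutes layover in Chennai → 18:10 UTC.
Add 6 hours leg 2 → 00:10 UTC (May 24).
Kathmandu is UTC+5:45, so local arrival = 00:10 + 5:45 = 05:55 on May 24.

05:55 on May 24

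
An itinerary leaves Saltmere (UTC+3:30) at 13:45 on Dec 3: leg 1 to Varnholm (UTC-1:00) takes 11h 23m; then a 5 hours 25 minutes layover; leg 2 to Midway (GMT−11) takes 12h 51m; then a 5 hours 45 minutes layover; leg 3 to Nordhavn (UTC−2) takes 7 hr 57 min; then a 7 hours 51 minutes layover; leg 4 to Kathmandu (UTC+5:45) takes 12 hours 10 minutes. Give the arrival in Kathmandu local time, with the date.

Convert departure to UTC: 13:45 − 3:30 = 10:15 UTC on Dec 3.
Add 11 hours and 23 minutes leg 1 → 21:38 UTC.
Add 5 hours and 25 minutes layover in Varnholm → 03:03 UTC (Dec 4).
Add 12 hours 51 minutes leg 2 → 15:54 UTC.
Add 5 hours 45 minutes layover in Midway → 21:39 UTC.
Add 7 hours 57 minutes leg 3 → 05:36 UTC (Dec 5).
Add 7 hours 51 minutes layover in Nordhavn → 13:27 UTC.
Add 12 hours and 10 minutes leg 4 → 01:37 UTC (Dec 6).
Kathmandu is UTC+5:45, so local arrival = 01:37 + 5:45 = 07:22 on Dec 6.

07:22 on December 6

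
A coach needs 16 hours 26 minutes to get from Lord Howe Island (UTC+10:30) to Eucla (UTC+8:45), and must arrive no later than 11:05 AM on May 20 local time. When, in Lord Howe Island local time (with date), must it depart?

8:24 PM on May 19

Target arrival in UTC: 11:05 AM − 8:45 = 2:20 AM on May 20.
Subtract 16 hours 26 minutes → departure 9:54 AM UTC on May 19.
Lord Howe Island is UTC+10:30: 9:54 AM + 10:30 = 8:24 PM on May 19.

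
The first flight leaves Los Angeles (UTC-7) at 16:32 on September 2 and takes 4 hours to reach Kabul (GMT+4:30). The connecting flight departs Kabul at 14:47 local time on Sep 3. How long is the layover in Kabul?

Convert departure to UTC: 16:32 + 7:00 = 23:32 UTC on Sep 2.
Add 4 hours flight time → 03:32 UTC (Sep 3).
Kabul is UTC+4:30, so local arrival = 03:32 + 4:30 = 08:02 on Sep 3.
Layover = 14:47 − 08:02 = 6 hours 45 minutes.

6 hours 45 minutes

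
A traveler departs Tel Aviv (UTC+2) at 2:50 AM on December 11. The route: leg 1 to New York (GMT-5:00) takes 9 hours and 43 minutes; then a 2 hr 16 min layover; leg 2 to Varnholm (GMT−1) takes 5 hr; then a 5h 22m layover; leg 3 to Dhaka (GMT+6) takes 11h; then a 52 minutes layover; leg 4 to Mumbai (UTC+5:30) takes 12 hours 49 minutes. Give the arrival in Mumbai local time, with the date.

Convert departure to UTC: 2:50 AM − 2:00 = 12:50 AM UTC on Dec 11.
Add 9 hours 43 minutes leg 1 → 10:33 AM UTC.
Add 2 hours and 16 minutes layover in New York → 12:49 PM UTC.
Add 5 hours leg 2 → 5:49 PM UTC.
Add 5 hours and 22 minutes layover in Varnholm → 11:11 PM UTC.
Add 11 hours leg 3 → 10:11 AM UTC (Dec 12).
Add 52 minutes layover in Dhaka → 11:03 AM UTC.
Add 12 hours and 49 minutes leg 4 → 11:52 PM UTC.
Mumbai is UTC+5:30, so local arrival = 11:52 PM + 5:30 = 5:22 AM on Dec 13.

5:22 AM on Dec 13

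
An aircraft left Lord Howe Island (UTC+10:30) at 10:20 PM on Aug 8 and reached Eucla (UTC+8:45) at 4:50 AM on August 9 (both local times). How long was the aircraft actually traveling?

8 hours 15 minutes

Departure in UTC: 10:20 PM − 10:30 = 11:50 AM on Aug 8.
Arrival in UTC: 4:50 AM − 8:45 = 8:05 PM on Aug 8.
Elapsed = 8:05 PM − 11:50 AM = 8 hours 15 minutes.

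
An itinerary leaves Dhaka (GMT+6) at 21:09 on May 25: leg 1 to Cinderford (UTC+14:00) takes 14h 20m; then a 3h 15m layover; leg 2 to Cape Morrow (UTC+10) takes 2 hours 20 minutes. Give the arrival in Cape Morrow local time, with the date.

21:04 on May 26

Convert departure to UTC: 21:09 − 6:00 = 15:09 UTC on May 25.
Add 14 hours and 20 minutes leg 1 → 05:29 UTC (May 26).
Add 3 hours 15 minutes layover in Cinderford → 08:44 UTC.
Add 2 hours and 20 minutes leg 2 → 11:04 UTC.
Cape Morrow is UTC+10:00, so local arrival = 11:04 + 10:00 = 21:04 on May 26.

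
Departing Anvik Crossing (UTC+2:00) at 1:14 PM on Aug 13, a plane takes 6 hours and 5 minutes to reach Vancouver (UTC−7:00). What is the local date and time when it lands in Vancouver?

10:19 AM on August 13

Convert departure to UTC: 1:14 PM − 2:00 = 11:14 AM UTC on Aug 13.
Add 6 hours and 5 minutes travel time → 5:19 PM UTC.
Vancouver is UTC−7:00, so local arrival = 5:19 PM − 7:00 = 10:19 AM on Aug 13.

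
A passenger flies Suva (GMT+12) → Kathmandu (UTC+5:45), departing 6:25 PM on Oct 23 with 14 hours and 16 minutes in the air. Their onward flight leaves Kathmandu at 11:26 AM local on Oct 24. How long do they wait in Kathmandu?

9 hours

Convert departure to UTC: 6:25 PM − 12:00 = 6:25 AM UTC on Oct 23.
Add 14 hours 16 minutes flight time → 8:41 PM UTC.
Kathmandu is UTC+5:45, so local arrival = 8:41 PM + 5:45 = 2:26 AM on Oct 24.
Layover = 11:26 AM − 2:26 AM = 9 hours.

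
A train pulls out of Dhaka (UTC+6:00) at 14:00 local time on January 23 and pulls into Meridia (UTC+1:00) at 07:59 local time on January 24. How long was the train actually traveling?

Departure in UTC: 14:00 − 6:00 = 08:00 on Jan 23.
Arrival in UTC: 07:59 − 1:00 = 06:59 on Jan 24.
Elapsed = 06:59 − 08:00 (+1 day) = 22 hours 59 minutes.

22 hours 59 minutes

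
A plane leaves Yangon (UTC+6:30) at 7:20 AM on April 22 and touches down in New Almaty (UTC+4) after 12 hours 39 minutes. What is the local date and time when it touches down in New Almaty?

New Almaty is 2:30 behind Yangon.
After 12 hours and 39 minutes it is 7:59 PM in Yangon.
Shift by the zone difference: 7:59 PM − 2:30 = 5:29 PM on Apr 22 in New Almaty.

5:29 PM on April 22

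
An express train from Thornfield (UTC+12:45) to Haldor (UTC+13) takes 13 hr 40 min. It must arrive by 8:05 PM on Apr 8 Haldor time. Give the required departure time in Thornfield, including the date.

6:10 AM on April 8

Target arrival in UTC: 8:05 PM − 13:00 = 7:05 AM on Apr 8.
Subtract 13 hours and 40 minutes → departure 5:25 PM UTC on Apr 7.
Thornfield is UTC+12:45: 5:25 PM + 12:45 = 6:10 AM on Apr 8.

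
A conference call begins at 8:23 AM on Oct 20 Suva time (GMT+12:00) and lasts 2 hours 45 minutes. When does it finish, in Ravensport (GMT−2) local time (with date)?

9:08 PM on Oct 19

Ravensport is 14:00 behind Suva.
After 2 hours 45 minutes it is 11:08 AM in Suva.
Shift by the zone difference: 11:08 AM − 14:00 = 9:08 PM on Oct 19 in Ravensport.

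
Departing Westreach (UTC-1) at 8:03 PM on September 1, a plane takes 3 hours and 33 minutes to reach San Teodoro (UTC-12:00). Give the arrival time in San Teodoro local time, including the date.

Convert departure to UTC: 8:03 PM + 1:00 = 9:03 PM UTC on Sep 1.
Add 3 hours 33 minutes travel time → 12:36 AM UTC (Sep 2).
San Teodoro is UTC−12:00, so local arrival = 12:36 AM − 12:00 = 12:36 PM on Sep 1.

12:36 PM on September 1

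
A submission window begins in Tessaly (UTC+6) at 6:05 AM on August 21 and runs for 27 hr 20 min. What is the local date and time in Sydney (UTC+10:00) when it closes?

1:25 PM on August 22

Convert start to UTC: 6:05 AM − 6:00 = 12:05 AM UTC on Aug 21.
Add 27 hours and 20 minutes duration → 3:25 AM UTC (Aug 22).
Sydney is UTC+10:00, so local end time = 3:25 AM + 10:00 = 1:25 PM on Aug 22.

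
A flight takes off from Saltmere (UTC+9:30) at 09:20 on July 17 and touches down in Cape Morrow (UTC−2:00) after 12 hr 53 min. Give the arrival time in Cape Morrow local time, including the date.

Convert departure to UTC: 09:20 − 9:30 = 23:50 UTC on Jul 16.
Add 12 hours 53 minutes travel time → 12:43 UTC (Jul 17).
Cape Morrow is UTC−2:00, so local arrival = 12:43 − 2:00 = 10:43 on Jul 17.

10:43 on July 17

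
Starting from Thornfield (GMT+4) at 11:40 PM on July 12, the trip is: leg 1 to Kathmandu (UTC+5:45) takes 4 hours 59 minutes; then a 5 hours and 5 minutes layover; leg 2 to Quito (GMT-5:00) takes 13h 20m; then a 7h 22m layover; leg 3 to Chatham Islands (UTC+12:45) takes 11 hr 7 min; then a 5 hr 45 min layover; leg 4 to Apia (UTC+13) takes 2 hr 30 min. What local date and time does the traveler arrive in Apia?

10:48 AM on Jul 15

Convert departure to UTC: 11:40 PM − 4:00 = 7:40 PM UTC on Jul 12.
Add 4 hours and 59 minutes leg 1 → 12:39 AM UTC (Jul 13).
Add 5 hours and 5 minutes layover in Kathmandu → 5:44 AM UTC.
Add 13 hours and 20 minutes leg 2 → 7:04 PM UTC.
Add 7 hours and 22 minutes layover in Quito → 2:26 AM UTC (Jul 14).
Add 11 hours 7 minutes leg 3 → 1:33 PM UTC.
Add 5 hours and 45 minutes layover in Chatham Islands → 7:18 PM UTC.
Add 2 hours 30 minutes leg 4 → 9:48 PM UTC.
Apia is UTC+13:00, so local arrival = 9:48 PM + 13:00 = 10:48 AM on Jul 15.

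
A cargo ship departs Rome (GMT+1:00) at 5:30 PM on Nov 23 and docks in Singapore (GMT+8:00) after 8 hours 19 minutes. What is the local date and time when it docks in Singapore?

8:49 AM on Nov 24

Convert departure to UTC: 5:30 PM − 1:00 = 4:30 PM UTC on Nov 23.
Add 8 hours 19 minutes travel time → 12:49 AM UTC (Nov 24).
Singapore is UTC+8:00, so local arrival = 12:49 AM + 8:00 = 8:49 AM on Nov 24.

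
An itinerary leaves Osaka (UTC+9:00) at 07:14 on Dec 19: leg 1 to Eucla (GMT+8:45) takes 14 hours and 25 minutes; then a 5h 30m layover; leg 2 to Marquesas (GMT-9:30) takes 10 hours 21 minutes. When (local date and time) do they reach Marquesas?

19:00 on Dec 19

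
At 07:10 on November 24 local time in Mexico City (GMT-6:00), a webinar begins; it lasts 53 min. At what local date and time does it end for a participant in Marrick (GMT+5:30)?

19:33 on Nov 24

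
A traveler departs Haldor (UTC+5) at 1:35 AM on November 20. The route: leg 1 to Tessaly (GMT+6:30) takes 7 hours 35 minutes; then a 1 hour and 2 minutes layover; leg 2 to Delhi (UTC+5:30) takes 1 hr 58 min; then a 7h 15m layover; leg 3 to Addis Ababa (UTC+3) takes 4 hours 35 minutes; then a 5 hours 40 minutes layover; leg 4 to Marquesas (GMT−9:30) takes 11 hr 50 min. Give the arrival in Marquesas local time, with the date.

Convert departure to UTC: 1:35 AM − 5:00 = 8:35 PM UTC on Nov 19.
Add 7 hours and 35 minutes leg 1 → 4:10 AM UTC (Nov 20).
Add 1 hour and 2 minutes layover in Tessaly → 5:12 AM UTC.
Add 1 hour 58 minutes leg 2 → 7:10 AM UTC.
Add 7 hours 15 minutes layover in Delhi → 2:25 PM UTC.
Add 4 hours 35 minutes leg 3 → 7:00 PM UTC.
Add 5 hours and 40 minutes layover in Addis Ababa → 12:40 AM UTC (Nov 21).
Add 11 hours and 50 minutes leg 4 → 12:30 PM UTC.
Marquesas is UTC−9:30, so local arrival = 12:30 PM − 9:30 = 3:00 AM on Nov 21.

3:00 AM on November 21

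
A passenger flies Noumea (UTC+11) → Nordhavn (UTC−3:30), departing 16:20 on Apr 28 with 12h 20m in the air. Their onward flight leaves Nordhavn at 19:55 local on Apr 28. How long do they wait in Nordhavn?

Convert departure to UTC: 16:20 − 11:00 = 05:20 UTC on Apr 28.
Add 12 hours 20 minutes flight time → 17:40 UTC.
Nordhavn is UTC−3:30, so local arrival = 17:40 − 3:30 = 14:10 on Apr 28.
Layover = 19:55 − 14:10 = 5 hours 45 minutes.

5 hours 45 minutes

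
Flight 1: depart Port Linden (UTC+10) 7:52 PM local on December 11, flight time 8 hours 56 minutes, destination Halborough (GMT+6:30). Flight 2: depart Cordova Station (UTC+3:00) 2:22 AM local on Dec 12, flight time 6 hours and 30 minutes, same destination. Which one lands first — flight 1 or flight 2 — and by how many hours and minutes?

Flight 1 in UTC: 7:52 PM − 10:00 = 9:52 AM on Dec 11.
+8 hours 56 minutes → arrive 6:48 PM UTC on Dec 11.
Flight 2 in UTC: 2:22 AM − 3:00 = 11:22 PM on Dec 11.
+6 hours and 30 minutes → arrive 5:52 AM UTC on Dec 12.
Flight 1 lands earlier by 11 hours 4 minutes.

the first, by 11 hours 4 minutes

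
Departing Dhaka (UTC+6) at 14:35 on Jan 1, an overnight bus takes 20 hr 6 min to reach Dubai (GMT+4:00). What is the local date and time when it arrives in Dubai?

08:41 on January 2

Dubai is 2:00 behind Dhaka.
After 20 hours 6 minutes it is 10:41 (Jan 2) in Dhaka.
Shift by the zone difference: 10:41 − 2:00 = 08:41 on Jan 2 in Dubai.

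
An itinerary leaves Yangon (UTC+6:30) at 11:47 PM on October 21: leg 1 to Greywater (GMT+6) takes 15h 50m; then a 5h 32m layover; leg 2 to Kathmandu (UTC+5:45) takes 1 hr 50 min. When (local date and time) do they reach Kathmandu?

Convert departure to UTC: 11:47 PM − 6:30 = 5:17 PM UTC on Oct 21.
Add 15 hours 50 minutes leg 1 → 9:07 AM UTC (Oct 22).
Add 5 hours and 32 minutes layover in Greywater → 2:39 PM UTC.
Add 1 hour 50 minutes leg 2 → 4:29 PM UTC.
Kathmandu is UTC+5:45, so local arrival = 4:29 PM + 5:45 = 10:14 PM on Oct 22.

10:14 PM on October 22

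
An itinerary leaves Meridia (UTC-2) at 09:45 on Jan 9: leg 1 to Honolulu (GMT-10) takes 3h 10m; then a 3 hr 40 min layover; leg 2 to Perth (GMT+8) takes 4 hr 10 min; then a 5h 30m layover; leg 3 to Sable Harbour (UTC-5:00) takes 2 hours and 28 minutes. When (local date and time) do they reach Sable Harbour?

Convert departure to UTC: 09:45 + 2:00 = 11:45 UTC on Jan 9.
Add 3 hours and 10 minutes leg 1 → 14:55 UTC.
Add 3 hours 40 minutes layover in Honolulu → 18:35 UTC.
Add 4 hours 10 minutes leg 2 → 22:45 UTC.
Add 5 hours and 30 minutes layover in Perth → 04:15 UTC (Jan 10).
Add 2 hours 28 minutes leg 3 → 06:43 UTC.
Sable Harbour is UTC−5:00, so local arrival = 06:43 − 5:00 = 01:43 on Jan 10.

01:43 on January 10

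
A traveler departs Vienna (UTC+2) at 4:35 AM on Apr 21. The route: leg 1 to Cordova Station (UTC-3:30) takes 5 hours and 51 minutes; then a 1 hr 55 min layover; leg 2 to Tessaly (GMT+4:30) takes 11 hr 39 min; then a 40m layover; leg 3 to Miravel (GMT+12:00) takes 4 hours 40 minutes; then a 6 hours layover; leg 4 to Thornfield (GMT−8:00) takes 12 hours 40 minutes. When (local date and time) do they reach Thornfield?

2:00 PM on April 22

Convert departure to UTC: 4:35 AM − 2:00 = 2:35 AM UTC on Apr 21.
Add 5 hours and 51 minutes leg 1 → 8:26 AM UTC.
Add 1 hour 55 minutes layover in Cordova Station → 10:21 AM UTC.
Add 11 hours 39 minutes leg 2 → 10:00 PM UTC.
Add 40 minutes layover in Tessaly → 10:40 PM UTC.
Add 4 hours and 40 minutes leg 3 → 3:20 AM UTC (Apr 22).
Add 6 hours layover in Miravel → 9:20 AM UTC.
Add 12 hours 40 minutes leg 4 → 10:00 PM UTC.
Thornfield is UTC−8:00, so local arrival = 10:00 PM − 8:00 = 2:00 PM on Apr 22.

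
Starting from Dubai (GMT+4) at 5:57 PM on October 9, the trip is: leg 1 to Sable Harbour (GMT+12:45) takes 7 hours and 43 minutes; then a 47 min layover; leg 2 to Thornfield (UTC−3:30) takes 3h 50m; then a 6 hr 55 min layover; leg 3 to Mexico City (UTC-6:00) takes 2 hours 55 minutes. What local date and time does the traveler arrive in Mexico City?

Convert departure to UTC: 5:57 PM − 4:00 = 1:57 PM UTC on Oct 9.
Add 7 hours 43 minutes leg 1 → 9:40 PM UTC.
Add 47 minutes layover in Sable Harbour → 10:27 PM UTC.
Add 3 hours and 50 minutes leg 2 → 2:17 AM UTC (Oct 10).
Add 6 hours 55 minutes layover in Thornfield → 9:12 AM UTC.
Add 2 hours and 55 minutes leg 3 → 12:07 PM UTC.
Mexico City is UTC−6:00, so local arrival = 12:07 PM − 6:00 = 6:07 AM on Oct 10.

6:07 AM on October 10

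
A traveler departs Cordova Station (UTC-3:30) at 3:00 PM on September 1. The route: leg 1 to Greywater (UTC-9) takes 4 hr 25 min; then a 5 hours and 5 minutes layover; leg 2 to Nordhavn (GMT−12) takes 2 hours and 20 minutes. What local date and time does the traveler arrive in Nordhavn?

6:20 PM on September 1

Convert departure to UTC: 3:00 PM + 3:30 = 6:30 PM UTC on Sep 1.
Add 4 hours 25 minutes leg 1 → 10:55 PM UTC.
Add 5 hours and 5 minutes layover in Greywater → 4:00 AM UTC (Sep 2).
Add 2 hours 20 minutes leg 2 → 6:20 AM UTC.
Nordhavn is UTC−12:00, so local arrival = 6:20 AM − 12:00 = 6:20 PM on Sep 1.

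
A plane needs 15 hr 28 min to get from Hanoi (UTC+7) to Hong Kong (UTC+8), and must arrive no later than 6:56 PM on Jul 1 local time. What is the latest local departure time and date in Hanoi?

2:28 AM on July 1

Target arrival in UTC: 6:56 PM − 8:00 = 10:56 AM on Jul 1.
Subtract 15 hours 28 minutes → departure 7:28 PM UTC on Jun 30.
Hanoi is UTC+7:00: 7:28 PM + 7:00 = 2:28 AM on Jul 1.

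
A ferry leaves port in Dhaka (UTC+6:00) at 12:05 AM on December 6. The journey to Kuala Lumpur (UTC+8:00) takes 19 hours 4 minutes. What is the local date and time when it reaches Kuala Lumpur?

Kuala Lumpur is 2:00 ahead of Dhaka.
After 19 hours 4 minutes it is 7:09 PM in Dhaka.
Shift by the zone difference: 7:09 PM + 2:00 = 9:09 PM on Dec 6 in Kuala Lumpur.

9:09 PM on December 6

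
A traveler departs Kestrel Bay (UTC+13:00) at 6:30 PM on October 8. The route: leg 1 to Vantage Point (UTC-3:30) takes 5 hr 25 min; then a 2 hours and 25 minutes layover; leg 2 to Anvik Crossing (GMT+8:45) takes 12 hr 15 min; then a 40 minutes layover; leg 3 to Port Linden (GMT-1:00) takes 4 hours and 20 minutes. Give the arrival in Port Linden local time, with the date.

5:35 AM on Oct 9

Convert departure to UTC: 6:30 PM − 13:00 = 5:30 AM UTC on Oct 8.
Add 5 hours and 25 minutes leg 1 → 10:55 AM UTC.
Add 2 hours 25 minutes layover in Vantage Point → 1:20 PM UTC.
Add 12 hours 15 minutes leg 2 → 1:35 AM UTC (Oct 9).
Add 40 minutes layover in Anvik Crossing → 2:15 AM UTC.
Add 4 hours and 20 minutes leg 3 → 6:35 AM UTC.
Port Linden is UTC−1:00, so local arrival = 6:35 AM − 1:00 = 5:35 AM on Oct 9.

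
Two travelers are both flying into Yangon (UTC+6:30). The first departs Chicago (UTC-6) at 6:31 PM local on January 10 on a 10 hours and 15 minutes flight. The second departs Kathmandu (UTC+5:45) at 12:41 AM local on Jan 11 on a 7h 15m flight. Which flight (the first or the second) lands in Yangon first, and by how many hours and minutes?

the second, by 8 hours 35 minutes

Flight 1 in UTC: 6:31 PM + 6:00 = 12:31 AM on Jan 11.
+10 hours 15 minutes → arrive 10:46 AM UTC on Jan 11.
Flight 2 in UTC: 12:41 AM − 5:45 = 6:56 PM on Jan 10.
+7 hours and 15 minutes → arrive 2:11 AM UTC on Jan 11.
Flight 2 lands earlier by 8 hours 35 minutes.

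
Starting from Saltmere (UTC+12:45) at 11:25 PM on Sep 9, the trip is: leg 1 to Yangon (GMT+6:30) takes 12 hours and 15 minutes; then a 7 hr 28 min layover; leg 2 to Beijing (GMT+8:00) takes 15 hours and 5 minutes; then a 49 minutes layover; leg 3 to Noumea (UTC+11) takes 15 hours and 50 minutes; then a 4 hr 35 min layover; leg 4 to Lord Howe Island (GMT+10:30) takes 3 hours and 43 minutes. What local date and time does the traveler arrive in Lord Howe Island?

8:55 AM on September 12

Convert departure to UTC: 11:25 PM − 12:45 = 10:40 AM UTC on Sep 9.
Add 12 hours 15 minutes leg 1 → 10:55 PM UTC.
Add 7 hours 28 minutes layover in Yangon → 6:23 AM UTC (Sep 10).
Add 15 hours and 5 minutes leg 2 → 9:28 PM UTC.
Add 49 minutes layover in Beijing → 10:17 PM UTC.
Add 15 hours 50 minutes leg 3 → 2:07 PM UTC (Sep 11).
Add 4 hours and 35 minutes layover in Noumea → 6:42 PM UTC.
Add 3 hours and 43 minutes leg 4 → 10:25 PM UTC.
Lord Howe Island is UTC+10:30, so local arrival = 10:25 PM + 10:30 = 8:55 AM on Sep 12.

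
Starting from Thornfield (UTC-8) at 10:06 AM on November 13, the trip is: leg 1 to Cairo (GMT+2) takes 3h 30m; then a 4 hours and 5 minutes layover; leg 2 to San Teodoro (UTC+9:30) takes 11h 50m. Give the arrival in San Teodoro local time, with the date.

Convert departure to UTC: 10:06 AM + 8:00 = 6:06 PM UTC on Nov 13.
Add 3 hours and 30 minutes leg 1 → 9:36 PM UTC.
Add 4 hours 5 minutes layover in Cairo → 1:41 AM UTC (Nov 14).
Add 11 hours and 50 minutes leg 2 → 1:31 PM UTC.
San Teodoro is UTC+9:30, so local arrival = 1:31 PM + 9:30 = 11:01 PM on Nov 14.

11:01 PM on November 14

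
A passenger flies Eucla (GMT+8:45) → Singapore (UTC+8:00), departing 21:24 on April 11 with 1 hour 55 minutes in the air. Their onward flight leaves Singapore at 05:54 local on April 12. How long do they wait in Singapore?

7 hours 20 minutes

Convert departure to UTC: 21:24 − 8:45 = 12:39 UTC on Apr 11.
Add 1 hour and 55 minutes flight time → 14:34 UTC.
Singapore is UTC+8:00, so local arrival = 14:34 + 8:00 = 22:34 on Apr 11.
Layover = 05:54 − 22:34 (+1 day) = 7 hours 20 minutes.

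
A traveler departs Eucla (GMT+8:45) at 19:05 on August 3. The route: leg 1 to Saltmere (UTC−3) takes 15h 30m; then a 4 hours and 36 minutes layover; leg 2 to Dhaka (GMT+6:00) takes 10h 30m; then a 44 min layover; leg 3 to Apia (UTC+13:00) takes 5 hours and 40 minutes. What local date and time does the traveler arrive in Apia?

12:20 on Aug 5

Convert departure to UTC: 19:05 − 8:45 = 10:20 UTC on Aug 3.
Add 15 hours 30 minutes leg 1 → 01:50 UTC (Aug 4).
Add 4 hours and 36 minutes layover in Saltmere → 06:26 UTC.
Add 10 hours 30 minutes leg 2 → 16:56 UTC.
Add 44 minutes layover in Dhaka → 17:40 UTC.
Add 5 hours and 40 minutes leg 3 → 23:20 UTC.
Apia is UTC+13:00, so local arrival = 23:20 + 13:00 = 12:20 on Aug 5.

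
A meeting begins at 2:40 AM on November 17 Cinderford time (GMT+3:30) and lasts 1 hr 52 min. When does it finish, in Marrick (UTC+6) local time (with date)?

Marrick is 2:30 ahead of Cinderford.
After 1 hour 52 minutes it is 4:32 AM in Cinderford.
Shift by the zone difference: 4:32 AM + 2:30 = 7:02 AM on Nov 17 in Marrick.

7:02 AM on Nov 17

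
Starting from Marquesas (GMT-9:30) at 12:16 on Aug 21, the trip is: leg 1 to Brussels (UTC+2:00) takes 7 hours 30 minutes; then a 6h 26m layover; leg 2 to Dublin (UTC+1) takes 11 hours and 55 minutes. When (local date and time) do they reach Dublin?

Convert departure to UTC: 12:16 + 9:30 = 21:46 UTC on Aug 21.
Add 7 hours and 30 minutes leg 1 → 05:16 UTC (Aug 22).
Add 6 hours 26 minutes layover in Brussels → 11:42 UTC.
Add 11 hours and 55 minutes leg 2 → 23:37 UTC.
Dublin is UTC+1:00, so local arrival = 23:37 + 1:00 = 00:37 on Aug 23.

00:37 on Aug 23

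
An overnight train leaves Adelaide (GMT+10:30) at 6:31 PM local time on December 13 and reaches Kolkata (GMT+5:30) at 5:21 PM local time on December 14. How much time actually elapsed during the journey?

Kolkata is 5:00 behind Adelaide.
Clock-face elapsed time (ignoring zones) is 22 hours 50 minutes.
Actual elapsed = 22 hours 50 minutes + 5:00 = 27 hours 50 minutes.

27 hours 50 minutes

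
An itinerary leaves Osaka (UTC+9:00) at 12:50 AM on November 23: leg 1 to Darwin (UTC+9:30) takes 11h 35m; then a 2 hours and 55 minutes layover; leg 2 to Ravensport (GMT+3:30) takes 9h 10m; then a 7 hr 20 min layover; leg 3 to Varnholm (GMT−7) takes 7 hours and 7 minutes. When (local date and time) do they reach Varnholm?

Convert departure to UTC: 12:50 AM − 9:00 = 3:50 PM UTC on Nov 22.
Add 11 hours and 35 minutes leg 1 → 3:25 AM UTC (Nov 23).
Add 2 hours and 55 minutes layover in Darwin → 6:20 AM UTC.
Add 9 hours 10 minutes leg 2 → 3:30 PM UTC.
Add 7 hours and 20 minutes layover in Ravensport → 10:50 PM UTC.
Add 7 hours and 7 minutes leg 3 → 5:57 AM UTC (Nov 24).
Varnholm is UTC−7:00, so local arrival = 5:57 AM − 7:00 = 10:57 PM on Nov 23.

10:57 PM on Nov 23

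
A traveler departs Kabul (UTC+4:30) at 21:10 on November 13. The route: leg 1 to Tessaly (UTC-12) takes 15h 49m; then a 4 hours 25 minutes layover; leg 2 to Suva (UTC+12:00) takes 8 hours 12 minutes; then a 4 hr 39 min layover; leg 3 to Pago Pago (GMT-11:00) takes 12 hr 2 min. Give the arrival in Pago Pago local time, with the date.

02:47 on November 15

Convert departure to UTC: 21:10 − 4:30 = 16:40 UTC on Nov 13.
Add 15 hours and 49 minutes leg 1 → 08:29 UTC (Nov 14).
Add 4 hours 25 minutes layover in Tessaly → 12:54 UTC.
Add 8 hours and 12 minutes leg 2 → 21:06 UTC.
Add 4 hours and 39 minutes layover in Suva → 01:45 UTC (Nov 15).
Add 12 hours 2 minutes leg 3 → 13:47 UTC.
Pago Pago is UTC−11:00, so local arrival = 13:47 − 11:00 = 02:47 on Nov 15.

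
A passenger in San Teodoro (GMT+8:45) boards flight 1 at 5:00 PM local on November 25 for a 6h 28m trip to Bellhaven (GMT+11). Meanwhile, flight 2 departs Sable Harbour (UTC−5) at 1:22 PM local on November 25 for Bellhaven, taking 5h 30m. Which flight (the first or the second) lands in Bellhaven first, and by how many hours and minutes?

the first, by 9 hours 9 minutes

Flight 1 in UTC: 5:00 PM − 8:45 = 8:15 AM on Nov 25.
+6 hours 28 minutes → arrive 2:43 PM UTC on Nov 25.
Flight 2 in UTC: 1:22 PM + 5:00 = 6:22 PM on Nov 25.
+5 hours 30 minutes → arrive 11:52 PM UTC on Nov 25.
Flight 1 lands earlier by 9 hours 9 minutes.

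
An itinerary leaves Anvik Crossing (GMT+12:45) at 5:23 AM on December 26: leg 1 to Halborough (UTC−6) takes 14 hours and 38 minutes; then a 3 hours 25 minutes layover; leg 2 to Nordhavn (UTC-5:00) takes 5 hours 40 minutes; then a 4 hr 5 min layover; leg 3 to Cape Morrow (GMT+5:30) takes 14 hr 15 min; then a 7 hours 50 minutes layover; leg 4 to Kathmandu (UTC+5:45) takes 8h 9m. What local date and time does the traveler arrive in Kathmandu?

8:25 AM on December 28

Convert departure to UTC: 5:23 AM − 12:45 = 4:38 PM UTC on Dec 25.
Add 14 hours 38 minutes leg 1 → 7:16 AM UTC (Dec 26).
Add 3 hours and 25 minutes layover in Halborough → 10:41 AM UTC.
Add 5 hours 40 minutes leg 2 → 4:21 PM UTC.
Add 4 hours 5 minutes layover in Nordhavn → 8:26 PM UTC.
Add 14 hours and 15 minutes leg 3 → 10:41 AM UTC (Dec 27).
Add 7 hours 50 minutes layover in Cape Morrow → 6:31 PM UTC.
Add 8 hours 9 minutes leg 4 → 2:40 AM UTC (Dec 28).
Kathmandu is UTC+5:45, so local arrival = 2:40 AM + 5:45 = 8:25 AM on Dec 28.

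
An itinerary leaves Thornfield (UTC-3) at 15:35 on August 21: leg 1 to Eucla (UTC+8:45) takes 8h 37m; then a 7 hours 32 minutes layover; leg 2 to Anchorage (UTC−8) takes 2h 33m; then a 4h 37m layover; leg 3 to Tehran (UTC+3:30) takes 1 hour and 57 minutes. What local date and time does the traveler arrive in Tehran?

23:21 on August 22

Convert departure to UTC: 15:35 + 3:00 = 18:35 UTC on Aug 21.
Add 8 hours and 37 minutes leg 1 → 03:12 UTC (Aug 22).
Add 7 hours and 32 minutes layover in Eucla → 10:44 UTC.
Add 2 hours and 33 minutes leg 2 → 13:17 UTC.
Add 4 hours and 37 minutes layover in Anchorage → 17:54 UTC.
Add 1 hour and 57 minutes leg 3 → 19:51 UTC.
Tehran is UTC+3:30, so local arrival = 19:51 + 3:30 = 23:21 on Aug 22.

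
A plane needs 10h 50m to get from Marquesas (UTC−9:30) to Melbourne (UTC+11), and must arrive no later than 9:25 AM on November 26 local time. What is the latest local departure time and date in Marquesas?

Target arrival in UTC: 9:25 AM − 11:00 = 10:25 PM on Nov 25.
Subtract 10 hours and 50 minutes → departure 11:35 AM UTC on Nov 25.
Marquesas is UTC−9:30: 11:35 AM − 9:30 = 2:05 AM on Nov 25.

2:05 AM on November 25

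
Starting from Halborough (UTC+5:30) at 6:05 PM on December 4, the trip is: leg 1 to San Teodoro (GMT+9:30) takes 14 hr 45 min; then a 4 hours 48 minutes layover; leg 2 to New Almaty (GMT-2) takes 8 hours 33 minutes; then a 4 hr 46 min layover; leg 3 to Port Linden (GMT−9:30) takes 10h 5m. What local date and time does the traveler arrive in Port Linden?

Convert departure to UTC: 6:05 PM − 5:30 = 12:35 PM UTC on Dec 4.
Add 14 hours 45 minutes leg 1 → 3:20 AM UTC (Dec 5).
Add 4 hours 48 minutes layover in San Teodoro → 8:08 AM UTC.
Add 8 hours 33 minutes leg 2 → 4:41 PM UTC.
Add 4 hours and 46 minutes layover in New Almaty → 9:27 PM UTC.
Add 10 hours and 5 minutes leg 3 → 7:32 AM UTC (Dec 6).
Port Linden is UTC−9:30, so local arrival = 7:32 AM − 9:30 = 10:02 PM on Dec 5.

10:02 PM on December 5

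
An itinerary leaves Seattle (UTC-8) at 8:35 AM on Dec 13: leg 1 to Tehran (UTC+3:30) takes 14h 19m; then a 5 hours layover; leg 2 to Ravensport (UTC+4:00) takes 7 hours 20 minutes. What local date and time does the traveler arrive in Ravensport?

Convert departure to UTC: 8:35 AM + 8:00 = 4:35 PM UTC on Dec 13.
Add 14 hours 19 minutes leg 1 → 6:54 AM UTC (Dec 14).
Add 5 hours layover in Tehran → 11:54 AM UTC.
Add 7 hours 20 minutes leg 2 → 7:14 PM UTC.
Ravensport is UTC+4:00, so local arrival = 7:14 PM + 4:00 = 11:14 PM on Dec 14.

11:14 PM on Dec 14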